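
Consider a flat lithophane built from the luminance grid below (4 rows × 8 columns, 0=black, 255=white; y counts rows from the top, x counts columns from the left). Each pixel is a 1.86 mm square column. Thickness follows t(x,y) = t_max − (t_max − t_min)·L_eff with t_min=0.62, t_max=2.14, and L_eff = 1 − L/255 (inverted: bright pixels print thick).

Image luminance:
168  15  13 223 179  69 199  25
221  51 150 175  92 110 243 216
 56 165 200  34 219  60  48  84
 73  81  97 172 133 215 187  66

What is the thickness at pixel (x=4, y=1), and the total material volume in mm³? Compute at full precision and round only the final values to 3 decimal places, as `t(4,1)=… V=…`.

t(4,1)=1.168 V=151.930

span = t_max - t_min = 2.14 - 0.62 = 1.520
L(4,1) = 92, L_eff = 1 - 92/255 = 0.639216 (inverted)
t(4,1) = 2.14 - 1.520·0.639216 = 1.168
Σt over all 4·8 pixels = 279962/6375 ≈ 43.9156078
V = pitch²·Σt = 1.86²·279962/6375 = 151.930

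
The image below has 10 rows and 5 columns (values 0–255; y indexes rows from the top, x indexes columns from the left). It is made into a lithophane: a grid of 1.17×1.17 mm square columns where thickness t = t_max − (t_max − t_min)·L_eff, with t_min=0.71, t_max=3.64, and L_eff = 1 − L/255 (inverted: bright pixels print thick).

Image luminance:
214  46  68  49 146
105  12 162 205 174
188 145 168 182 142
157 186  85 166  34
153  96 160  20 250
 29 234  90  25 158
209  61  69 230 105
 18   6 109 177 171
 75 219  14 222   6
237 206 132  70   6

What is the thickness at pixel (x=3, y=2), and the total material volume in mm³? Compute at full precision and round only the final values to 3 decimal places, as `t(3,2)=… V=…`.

t(3,2)=2.801 V=145.974

span = t_max - t_min = 3.64 - 0.71 = 2.930
L(3,2) = 182, L_eff = 1 - 182/255 = 0.286275 (inverted)
t(3,2) = 3.64 - 2.930·0.286275 = 2.801
Σt over all 10·5 pixels = 2719213/25500 ≈ 106.6358039
V = pitch²·Σt = 1.17²·2719213/25500 = 145.974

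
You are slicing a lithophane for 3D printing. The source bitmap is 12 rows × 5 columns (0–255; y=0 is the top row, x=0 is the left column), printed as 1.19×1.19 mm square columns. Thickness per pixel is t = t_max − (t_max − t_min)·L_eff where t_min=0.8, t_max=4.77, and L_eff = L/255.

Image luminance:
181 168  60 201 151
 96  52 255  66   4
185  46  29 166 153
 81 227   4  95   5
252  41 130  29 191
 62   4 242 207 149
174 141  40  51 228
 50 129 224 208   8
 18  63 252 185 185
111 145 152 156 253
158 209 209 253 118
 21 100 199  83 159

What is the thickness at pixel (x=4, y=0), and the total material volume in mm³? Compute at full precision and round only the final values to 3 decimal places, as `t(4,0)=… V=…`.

t(4,0)=2.419 V=233.015

span = t_max - t_min = 4.77 - 0.8 = 3.970
L(4,0) = 151, L_eff = 151/255 = 0.592157
t(4,0) = 4.77 - 3.970·0.592157 = 2.419
Σt over all 12·5 pixels = 2097971/12750 ≈ 164.5467451
V = pitch²·Σt = 1.19²·2097971/12750 = 233.015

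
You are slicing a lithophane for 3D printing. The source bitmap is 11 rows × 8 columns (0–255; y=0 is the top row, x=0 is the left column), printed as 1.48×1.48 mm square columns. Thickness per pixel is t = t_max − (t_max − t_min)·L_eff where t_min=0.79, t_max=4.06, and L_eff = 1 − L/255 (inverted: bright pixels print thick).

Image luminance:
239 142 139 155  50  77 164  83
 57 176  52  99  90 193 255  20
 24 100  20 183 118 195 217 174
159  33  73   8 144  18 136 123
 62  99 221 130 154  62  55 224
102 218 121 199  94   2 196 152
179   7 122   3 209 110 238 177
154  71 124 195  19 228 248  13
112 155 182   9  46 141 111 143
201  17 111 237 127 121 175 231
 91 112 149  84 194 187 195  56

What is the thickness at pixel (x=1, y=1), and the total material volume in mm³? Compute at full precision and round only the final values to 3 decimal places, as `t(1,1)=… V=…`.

t(1,1)=3.047 V=463.808

span = t_max - t_min = 4.06 - 0.79 = 3.270
L(1,1) = 176, L_eff = 1 - 176/255 = 0.309804 (inverted)
t(1,1) = 4.06 - 3.270·0.309804 = 3.047
Σt over all 11·8 pixels = 1799839/8500 ≈ 211.7457647
V = pitch²·Σt = 1.48²·1799839/8500 = 463.808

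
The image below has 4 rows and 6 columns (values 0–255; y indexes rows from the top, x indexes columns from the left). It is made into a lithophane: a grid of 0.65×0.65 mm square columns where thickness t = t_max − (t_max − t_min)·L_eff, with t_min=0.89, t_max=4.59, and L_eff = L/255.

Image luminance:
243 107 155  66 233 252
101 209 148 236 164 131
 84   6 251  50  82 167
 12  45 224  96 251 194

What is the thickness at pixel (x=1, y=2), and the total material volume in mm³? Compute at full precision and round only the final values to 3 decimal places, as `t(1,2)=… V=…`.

t(1,2)=4.503 V=25.043

span = t_max - t_min = 4.59 - 0.89 = 3.700
L(1,2) = 6, L_eff = 6/255 = 0.023529
t(1,2) = 4.59 - 3.700·0.023529 = 4.503
Σt over all 4·6 pixels = 50383/850 ≈ 59.2741176
V = pitch²·Σt = 0.65²·50383/850 = 25.043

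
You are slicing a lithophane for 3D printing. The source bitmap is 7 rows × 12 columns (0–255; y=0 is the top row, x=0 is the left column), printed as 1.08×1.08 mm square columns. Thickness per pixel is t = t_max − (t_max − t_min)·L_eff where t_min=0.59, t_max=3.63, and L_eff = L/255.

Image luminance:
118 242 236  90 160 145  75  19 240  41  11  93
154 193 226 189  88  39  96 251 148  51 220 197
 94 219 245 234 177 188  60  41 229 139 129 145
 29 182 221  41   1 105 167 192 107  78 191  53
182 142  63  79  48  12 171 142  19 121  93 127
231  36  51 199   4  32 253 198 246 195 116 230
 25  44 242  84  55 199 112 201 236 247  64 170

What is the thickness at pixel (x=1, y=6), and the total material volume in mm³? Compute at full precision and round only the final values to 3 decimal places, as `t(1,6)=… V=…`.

t(1,6)=3.105 V=199.113

span = t_max - t_min = 3.63 - 0.59 = 3.040
L(1,6) = 44, L_eff = 44/255 = 0.172549
t(1,6) = 3.63 - 3.040·0.172549 = 3.105
Σt over all 7·12 pixels = 1088257/6375 ≈ 170.7069804
V = pitch²·Σt = 1.08²·1088257/6375 = 199.113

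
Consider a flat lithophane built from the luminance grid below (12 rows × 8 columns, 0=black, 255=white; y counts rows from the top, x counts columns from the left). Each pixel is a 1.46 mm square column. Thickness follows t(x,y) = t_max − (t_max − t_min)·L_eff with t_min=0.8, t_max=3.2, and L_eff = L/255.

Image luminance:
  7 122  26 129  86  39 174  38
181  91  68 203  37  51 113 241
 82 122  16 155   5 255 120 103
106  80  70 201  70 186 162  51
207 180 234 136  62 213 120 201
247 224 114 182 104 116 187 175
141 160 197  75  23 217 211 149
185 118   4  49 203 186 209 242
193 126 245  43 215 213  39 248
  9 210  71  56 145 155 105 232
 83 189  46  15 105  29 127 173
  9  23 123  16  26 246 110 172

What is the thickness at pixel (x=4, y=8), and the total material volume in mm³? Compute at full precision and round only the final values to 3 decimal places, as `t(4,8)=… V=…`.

t(4,8)=1.176 V=408.906

span = t_max - t_min = 3.2 - 0.8 = 2.400
L(4,8) = 215, L_eff = 215/255 = 0.843137
t(4,8) = 3.2 - 2.400·0.843137 = 1.176
Σt over all 12·8 pixels = 81528/425 ≈ 191.8305882
V = pitch²·Σt = 1.46²·81528/425 = 408.906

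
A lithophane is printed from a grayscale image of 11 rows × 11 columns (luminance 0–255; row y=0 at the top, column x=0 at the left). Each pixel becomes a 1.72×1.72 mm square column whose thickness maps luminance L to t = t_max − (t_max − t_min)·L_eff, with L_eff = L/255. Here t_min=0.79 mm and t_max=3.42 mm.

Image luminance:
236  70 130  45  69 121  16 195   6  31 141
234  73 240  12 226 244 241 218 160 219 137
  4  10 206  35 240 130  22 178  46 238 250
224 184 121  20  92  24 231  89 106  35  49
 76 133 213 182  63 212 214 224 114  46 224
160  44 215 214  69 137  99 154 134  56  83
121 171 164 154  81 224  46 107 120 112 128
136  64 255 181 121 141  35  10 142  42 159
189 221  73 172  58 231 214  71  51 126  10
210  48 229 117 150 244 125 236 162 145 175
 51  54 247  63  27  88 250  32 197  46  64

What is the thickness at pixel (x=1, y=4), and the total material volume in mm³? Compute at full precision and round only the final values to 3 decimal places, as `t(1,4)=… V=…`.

span = t_max - t_min = 3.42 - 0.79 = 2.630
L(1,4) = 133, L_eff = 133/255 = 0.521569
t(1,4) = 3.42 - 2.630·0.521569 = 2.048
Σt over all 11·11 pixels = 1602277/6375 ≈ 251.3375686
V = pitch²·Σt = 1.72²·1602277/6375 = 743.557

t(1,4)=2.048 V=743.557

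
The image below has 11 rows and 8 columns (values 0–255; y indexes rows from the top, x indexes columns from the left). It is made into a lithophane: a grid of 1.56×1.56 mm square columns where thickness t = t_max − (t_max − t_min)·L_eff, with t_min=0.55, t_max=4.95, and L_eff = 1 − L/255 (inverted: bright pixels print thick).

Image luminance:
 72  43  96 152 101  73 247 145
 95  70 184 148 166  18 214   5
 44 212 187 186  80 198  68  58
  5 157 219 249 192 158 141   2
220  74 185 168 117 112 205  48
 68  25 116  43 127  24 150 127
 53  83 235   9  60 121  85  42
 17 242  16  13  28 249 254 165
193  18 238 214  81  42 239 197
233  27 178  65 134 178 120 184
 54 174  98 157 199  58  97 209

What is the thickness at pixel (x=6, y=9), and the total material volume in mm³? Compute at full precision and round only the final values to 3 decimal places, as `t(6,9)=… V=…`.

t(6,9)=2.621 V=573.520

span = t_max - t_min = 4.95 - 0.55 = 4.400
L(6,9) = 120, L_eff = 1 - 120/255 = 0.529412 (inverted)
t(6,9) = 4.95 - 4.400·0.529412 = 2.621
Σt over all 11·8 pixels = 300476/1275 ≈ 235.6674510
V = pitch²·Σt = 1.56²·300476/1275 = 573.520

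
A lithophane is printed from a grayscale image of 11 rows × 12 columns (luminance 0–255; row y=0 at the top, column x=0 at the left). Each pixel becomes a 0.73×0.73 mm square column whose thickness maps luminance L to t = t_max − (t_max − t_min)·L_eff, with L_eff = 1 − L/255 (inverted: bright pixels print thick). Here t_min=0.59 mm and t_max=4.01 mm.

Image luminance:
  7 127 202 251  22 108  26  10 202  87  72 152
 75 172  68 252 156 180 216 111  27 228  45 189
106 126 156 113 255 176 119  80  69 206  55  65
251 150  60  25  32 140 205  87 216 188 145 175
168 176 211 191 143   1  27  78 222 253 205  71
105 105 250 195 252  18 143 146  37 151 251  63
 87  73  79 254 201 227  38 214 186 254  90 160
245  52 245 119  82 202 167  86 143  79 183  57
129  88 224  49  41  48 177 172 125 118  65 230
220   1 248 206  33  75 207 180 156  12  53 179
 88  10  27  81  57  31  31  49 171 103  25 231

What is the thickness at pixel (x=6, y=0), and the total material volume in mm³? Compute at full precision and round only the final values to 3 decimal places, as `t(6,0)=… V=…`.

span = t_max - t_min = 4.01 - 0.59 = 3.420
L(6,0) = 26, L_eff = 1 - 26/255 = 0.898039 (inverted)
t(6,0) = 4.01 - 3.420·0.898039 = 0.939
Σt over all 11·12 pixels = 130626/425 ≈ 307.3552941
V = pitch²·Σt = 0.73²·130626/425 = 163.790

t(6,0)=0.939 V=163.790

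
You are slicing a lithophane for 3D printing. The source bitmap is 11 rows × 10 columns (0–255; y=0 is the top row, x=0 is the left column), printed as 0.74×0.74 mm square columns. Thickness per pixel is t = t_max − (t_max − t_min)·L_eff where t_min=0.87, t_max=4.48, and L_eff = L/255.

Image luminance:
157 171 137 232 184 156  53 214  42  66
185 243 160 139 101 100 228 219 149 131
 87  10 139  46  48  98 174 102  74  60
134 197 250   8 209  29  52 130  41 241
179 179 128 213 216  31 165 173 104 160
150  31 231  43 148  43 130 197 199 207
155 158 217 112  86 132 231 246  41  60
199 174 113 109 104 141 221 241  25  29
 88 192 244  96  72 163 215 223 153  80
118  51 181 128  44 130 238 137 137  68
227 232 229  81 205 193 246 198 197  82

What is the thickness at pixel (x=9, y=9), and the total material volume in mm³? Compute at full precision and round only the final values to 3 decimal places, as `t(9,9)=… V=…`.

t(9,9)=3.517 V=149.193

span = t_max - t_min = 4.48 - 0.87 = 3.610
L(9,9) = 68, L_eff = 68/255 = 0.266667
t(9,9) = 4.48 - 3.610·0.266667 = 3.517
Σt over all 11·10 pixels = 1389487/5100 ≈ 272.4484314
V = pitch²·Σt = 0.74²·1389487/5100 = 149.193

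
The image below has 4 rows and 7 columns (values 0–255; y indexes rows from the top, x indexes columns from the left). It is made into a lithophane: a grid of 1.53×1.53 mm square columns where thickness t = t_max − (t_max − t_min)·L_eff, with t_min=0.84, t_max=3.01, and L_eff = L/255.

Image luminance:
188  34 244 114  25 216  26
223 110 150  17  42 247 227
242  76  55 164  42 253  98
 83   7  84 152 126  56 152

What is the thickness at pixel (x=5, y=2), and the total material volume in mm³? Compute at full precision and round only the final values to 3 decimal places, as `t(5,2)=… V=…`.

t(5,2)=0.857 V=128.505

span = t_max - t_min = 3.01 - 0.84 = 2.170
L(5,2) = 253, L_eff = 253/255 = 0.992157
t(5,2) = 3.01 - 2.170·0.992157 = 0.857
Σt over all 4·7 pixels = 466613/8500 ≈ 54.8956471
V = pitch²·Σt = 1.53²·466613/8500 = 128.505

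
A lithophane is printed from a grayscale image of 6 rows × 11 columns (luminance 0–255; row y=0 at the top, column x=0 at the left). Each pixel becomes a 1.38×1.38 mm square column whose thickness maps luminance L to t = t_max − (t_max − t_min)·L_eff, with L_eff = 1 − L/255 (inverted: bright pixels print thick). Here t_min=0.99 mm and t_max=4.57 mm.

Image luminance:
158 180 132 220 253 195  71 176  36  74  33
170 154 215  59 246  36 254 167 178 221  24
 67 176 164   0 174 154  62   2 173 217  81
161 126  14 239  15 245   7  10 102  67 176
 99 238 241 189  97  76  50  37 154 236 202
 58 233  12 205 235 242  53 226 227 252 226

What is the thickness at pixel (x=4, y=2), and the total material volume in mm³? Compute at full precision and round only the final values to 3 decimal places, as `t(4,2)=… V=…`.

t(4,2)=3.433 V=372.332

span = t_max - t_min = 4.57 - 0.99 = 3.580
L(4,2) = 174, L_eff = 1 - 174/255 = 0.317647 (inverted)
t(4,2) = 4.57 - 3.580·0.317647 = 3.433
Σt over all 6·11 pixels = 2492773/12750 ≈ 195.5116078
V = pitch²·Σt = 1.38²·2492773/12750 = 372.332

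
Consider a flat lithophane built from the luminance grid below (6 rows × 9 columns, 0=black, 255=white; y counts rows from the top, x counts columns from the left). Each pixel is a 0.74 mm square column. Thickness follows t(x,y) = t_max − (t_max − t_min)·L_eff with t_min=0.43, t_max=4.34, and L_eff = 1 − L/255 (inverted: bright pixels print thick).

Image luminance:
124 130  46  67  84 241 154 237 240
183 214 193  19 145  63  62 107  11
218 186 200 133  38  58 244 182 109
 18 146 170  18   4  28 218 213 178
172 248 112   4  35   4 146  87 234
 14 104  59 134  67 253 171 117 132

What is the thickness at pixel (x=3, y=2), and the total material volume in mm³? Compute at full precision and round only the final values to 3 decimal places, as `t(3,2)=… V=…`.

span = t_max - t_min = 4.34 - 0.43 = 3.910
L(3,2) = 133, L_eff = 1 - 133/255 = 0.478431 (inverted)
t(3,2) = 4.34 - 3.910·0.478431 = 2.469
Σt over all 6·9 pixels = 127.088
V = pitch²·Σt = 0.74²·127.088 = 69.593

t(3,2)=2.469 V=69.593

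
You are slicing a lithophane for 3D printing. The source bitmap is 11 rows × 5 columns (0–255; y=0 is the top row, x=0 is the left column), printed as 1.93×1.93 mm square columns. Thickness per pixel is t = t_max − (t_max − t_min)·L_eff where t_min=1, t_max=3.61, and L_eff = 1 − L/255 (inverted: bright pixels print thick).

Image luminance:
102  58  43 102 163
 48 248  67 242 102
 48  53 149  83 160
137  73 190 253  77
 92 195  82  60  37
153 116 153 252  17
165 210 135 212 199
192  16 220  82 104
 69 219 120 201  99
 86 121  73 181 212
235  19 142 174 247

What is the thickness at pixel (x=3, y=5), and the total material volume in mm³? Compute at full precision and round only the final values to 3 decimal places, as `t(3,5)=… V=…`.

span = t_max - t_min = 3.61 - 1 = 2.610
L(3,5) = 252, L_eff = 1 - 252/255 = 0.011765 (inverted)
t(3,5) = 3.61 - 2.610·0.011765 = 3.579
Σt over all 11·5 pixels = 275389/2125 ≈ 129.5948235
V = pitch²·Σt = 1.93²·275389/2125 = 482.728

t(3,5)=3.579 V=482.728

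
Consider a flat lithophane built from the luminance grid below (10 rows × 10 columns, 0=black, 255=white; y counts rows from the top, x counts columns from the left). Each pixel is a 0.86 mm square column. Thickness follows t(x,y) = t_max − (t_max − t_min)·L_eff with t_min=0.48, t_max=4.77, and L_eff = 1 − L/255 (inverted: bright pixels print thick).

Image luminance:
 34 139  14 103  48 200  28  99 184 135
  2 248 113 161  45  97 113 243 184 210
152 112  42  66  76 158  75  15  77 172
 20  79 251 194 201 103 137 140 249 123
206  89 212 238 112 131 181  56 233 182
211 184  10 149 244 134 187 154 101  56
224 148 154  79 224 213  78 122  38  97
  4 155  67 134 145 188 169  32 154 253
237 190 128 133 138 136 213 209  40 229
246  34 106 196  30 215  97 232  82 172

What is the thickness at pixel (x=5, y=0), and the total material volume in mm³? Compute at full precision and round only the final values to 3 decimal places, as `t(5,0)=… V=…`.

t(5,0)=3.845 V=205.381

span = t_max - t_min = 4.77 - 0.48 = 4.290
L(5,0) = 200, L_eff = 1 - 200/255 = 0.215686 (inverted)
t(5,0) = 4.77 - 4.290·0.215686 = 3.845
Σt over all 10·10 pixels = 2360379/8500 ≈ 277.6916471
V = pitch²·Σt = 0.86²·2360379/8500 = 205.381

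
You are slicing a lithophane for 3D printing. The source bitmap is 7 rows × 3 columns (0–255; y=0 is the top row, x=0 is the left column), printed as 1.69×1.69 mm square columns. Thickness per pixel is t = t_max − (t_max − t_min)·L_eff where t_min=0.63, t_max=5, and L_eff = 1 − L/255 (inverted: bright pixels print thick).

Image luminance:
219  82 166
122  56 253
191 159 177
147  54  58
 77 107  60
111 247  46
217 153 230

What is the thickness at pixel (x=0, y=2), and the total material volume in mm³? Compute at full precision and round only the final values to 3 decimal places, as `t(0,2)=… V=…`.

span = t_max - t_min = 5 - 0.63 = 4.370
L(0,2) = 191, L_eff = 1 - 191/255 = 0.250980 (inverted)
t(0,2) = 5 - 4.370·0.250980 = 3.903
Σt over all 7·3 pixels = 1618649/25500 ≈ 63.4764314
V = pitch²·Σt = 1.69²·1618649/25500 = 181.295

t(0,2)=3.903 V=181.295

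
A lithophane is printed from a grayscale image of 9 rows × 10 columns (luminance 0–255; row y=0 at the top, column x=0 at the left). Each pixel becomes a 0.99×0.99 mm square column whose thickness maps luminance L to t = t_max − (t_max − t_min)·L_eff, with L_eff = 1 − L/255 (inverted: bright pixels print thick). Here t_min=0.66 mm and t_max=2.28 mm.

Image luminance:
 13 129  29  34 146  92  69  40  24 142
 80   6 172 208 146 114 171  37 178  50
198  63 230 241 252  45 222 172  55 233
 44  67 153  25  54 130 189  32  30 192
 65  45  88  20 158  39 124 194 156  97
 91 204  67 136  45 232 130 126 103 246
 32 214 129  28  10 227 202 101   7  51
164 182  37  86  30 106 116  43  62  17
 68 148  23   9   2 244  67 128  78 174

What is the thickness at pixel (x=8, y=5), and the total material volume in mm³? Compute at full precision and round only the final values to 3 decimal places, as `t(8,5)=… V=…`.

t(8,5)=1.314 V=118.354

span = t_max - t_min = 2.28 - 0.66 = 1.620
L(8,5) = 103, L_eff = 1 - 103/255 = 0.596078 (inverted)
t(8,5) = 2.28 - 1.620·0.596078 = 1.314
Σt over all 9·10 pixels = 256608/2125 ≈ 120.7567059
V = pitch²·Σt = 0.99²·256608/2125 = 118.354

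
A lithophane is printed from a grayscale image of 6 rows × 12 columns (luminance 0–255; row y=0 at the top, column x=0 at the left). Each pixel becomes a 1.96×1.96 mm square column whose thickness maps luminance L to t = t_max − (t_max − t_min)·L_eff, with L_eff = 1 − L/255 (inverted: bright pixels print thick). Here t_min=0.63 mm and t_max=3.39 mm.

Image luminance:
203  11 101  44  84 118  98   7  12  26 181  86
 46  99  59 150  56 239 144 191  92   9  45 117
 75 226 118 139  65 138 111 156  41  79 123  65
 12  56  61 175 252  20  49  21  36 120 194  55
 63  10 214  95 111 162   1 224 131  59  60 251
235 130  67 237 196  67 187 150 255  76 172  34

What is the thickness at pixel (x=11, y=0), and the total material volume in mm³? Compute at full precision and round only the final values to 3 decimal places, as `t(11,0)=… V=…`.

t(11,0)=1.561 V=498.244

span = t_max - t_min = 3.39 - 0.63 = 2.760
L(11,0) = 86, L_eff = 1 - 86/255 = 0.662745 (inverted)
t(11,0) = 3.39 - 2.760·0.662745 = 1.561
Σt over all 6·12 pixels = 275606/2125 ≈ 129.6969412
V = pitch²·Σt = 1.96²·275606/2125 = 498.244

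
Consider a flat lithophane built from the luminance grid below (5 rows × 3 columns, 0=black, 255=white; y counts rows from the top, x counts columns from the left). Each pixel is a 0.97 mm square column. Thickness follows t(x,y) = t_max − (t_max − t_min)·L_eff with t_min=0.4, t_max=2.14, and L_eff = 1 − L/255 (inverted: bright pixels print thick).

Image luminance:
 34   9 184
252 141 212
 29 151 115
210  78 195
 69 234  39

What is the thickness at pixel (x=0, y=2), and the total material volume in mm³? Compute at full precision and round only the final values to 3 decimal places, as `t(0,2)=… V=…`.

t(0,2)=0.598 V=18.178

span = t_max - t_min = 2.14 - 0.4 = 1.740
L(0,2) = 29, L_eff = 1 - 29/255 = 0.886275 (inverted)
t(0,2) = 2.14 - 1.740·0.886275 = 0.598
Σt over all 5·3 pixels = 41054/2125 ≈ 19.3195294
V = pitch²·Σt = 0.97²·41054/2125 = 18.178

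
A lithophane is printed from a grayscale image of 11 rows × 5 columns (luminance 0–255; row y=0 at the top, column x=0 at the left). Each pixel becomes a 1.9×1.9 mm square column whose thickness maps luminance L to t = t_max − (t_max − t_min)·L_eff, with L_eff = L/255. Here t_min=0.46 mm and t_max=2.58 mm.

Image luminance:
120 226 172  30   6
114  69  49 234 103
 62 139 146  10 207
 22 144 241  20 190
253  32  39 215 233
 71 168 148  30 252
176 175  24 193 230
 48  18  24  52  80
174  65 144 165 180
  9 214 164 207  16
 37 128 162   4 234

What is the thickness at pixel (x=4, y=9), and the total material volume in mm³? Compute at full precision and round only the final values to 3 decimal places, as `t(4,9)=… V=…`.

t(4,9)=2.447 V=312.135

span = t_max - t_min = 2.58 - 0.46 = 2.120
L(4,9) = 16, L_eff = 16/255 = 0.062745
t(4,9) = 2.58 - 2.120·0.062745 = 2.447
Σt over all 11·5 pixels = 1102417/12750 ≈ 86.4640784
V = pitch²·Σt = 1.9²·1102417/12750 = 312.135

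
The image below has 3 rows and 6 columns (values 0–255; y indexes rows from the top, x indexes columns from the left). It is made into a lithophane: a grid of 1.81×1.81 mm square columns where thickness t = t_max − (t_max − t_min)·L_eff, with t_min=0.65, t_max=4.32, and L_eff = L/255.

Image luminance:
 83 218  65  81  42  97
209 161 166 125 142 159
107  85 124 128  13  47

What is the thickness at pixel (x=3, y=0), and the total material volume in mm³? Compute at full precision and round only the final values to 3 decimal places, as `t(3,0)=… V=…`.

span = t_max - t_min = 4.32 - 0.65 = 3.670
L(3,0) = 81, L_eff = 81/255 = 0.317647
t(3,0) = 4.32 - 3.670·0.317647 = 3.154
Σt over all 3·6 pixels = 102483/2125 ≈ 48.2272941
V = pitch²·Σt = 1.81²·102483/2125 = 157.997

t(3,0)=3.154 V=157.997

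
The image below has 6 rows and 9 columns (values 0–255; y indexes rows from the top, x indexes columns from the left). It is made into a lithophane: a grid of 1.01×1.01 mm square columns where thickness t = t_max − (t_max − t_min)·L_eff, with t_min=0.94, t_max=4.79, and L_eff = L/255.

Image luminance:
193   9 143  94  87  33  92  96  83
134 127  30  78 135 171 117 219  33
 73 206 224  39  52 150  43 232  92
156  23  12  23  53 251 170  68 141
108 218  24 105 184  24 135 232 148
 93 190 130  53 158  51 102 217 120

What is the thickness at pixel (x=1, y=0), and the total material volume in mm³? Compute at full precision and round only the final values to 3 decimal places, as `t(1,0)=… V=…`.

t(1,0)=4.654 V=168.770

span = t_max - t_min = 4.79 - 0.94 = 3.850
L(1,0) = 9, L_eff = 9/255 = 0.035294
t(1,0) = 4.79 - 3.850·0.035294 = 4.654
Σt over all 6·9 pixels = 70314/425 ≈ 165.4447059
V = pitch²·Σt = 1.01²·70314/425 = 168.770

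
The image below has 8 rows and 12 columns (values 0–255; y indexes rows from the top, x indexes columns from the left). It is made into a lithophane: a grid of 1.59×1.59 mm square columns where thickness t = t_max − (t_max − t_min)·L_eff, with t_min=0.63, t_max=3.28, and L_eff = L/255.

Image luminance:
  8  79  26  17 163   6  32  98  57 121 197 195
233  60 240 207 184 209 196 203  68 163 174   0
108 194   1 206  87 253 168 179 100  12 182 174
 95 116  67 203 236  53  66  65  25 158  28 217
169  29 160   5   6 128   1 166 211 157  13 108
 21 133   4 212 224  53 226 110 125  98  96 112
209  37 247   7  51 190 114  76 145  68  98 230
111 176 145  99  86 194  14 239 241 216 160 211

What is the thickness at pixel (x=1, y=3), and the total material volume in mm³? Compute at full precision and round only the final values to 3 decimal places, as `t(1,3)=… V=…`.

t(1,3)=2.075 V=484.457

span = t_max - t_min = 3.28 - 0.63 = 2.650
L(1,3) = 116, L_eff = 116/255 = 0.454902
t(1,3) = 3.28 - 2.650·0.454902 = 2.075
Σt over all 8·12 pixels = 244327/1275 ≈ 191.6290196
V = pitch²·Σt = 1.59²·244327/1275 = 484.457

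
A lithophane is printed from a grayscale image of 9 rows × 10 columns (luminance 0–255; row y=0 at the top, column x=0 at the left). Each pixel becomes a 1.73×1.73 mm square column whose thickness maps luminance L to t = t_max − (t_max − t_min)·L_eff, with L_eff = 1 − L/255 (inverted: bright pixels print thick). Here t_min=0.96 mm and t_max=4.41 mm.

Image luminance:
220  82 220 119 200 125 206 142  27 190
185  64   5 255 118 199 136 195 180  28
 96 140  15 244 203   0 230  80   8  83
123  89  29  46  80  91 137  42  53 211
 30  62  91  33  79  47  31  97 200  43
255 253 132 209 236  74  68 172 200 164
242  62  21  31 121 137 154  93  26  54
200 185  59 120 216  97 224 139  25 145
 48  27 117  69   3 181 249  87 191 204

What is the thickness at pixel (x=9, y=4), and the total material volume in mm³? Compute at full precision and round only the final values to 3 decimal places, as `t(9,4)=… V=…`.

span = t_max - t_min = 4.41 - 0.96 = 3.450
L(9,4) = 43, L_eff = 1 - 43/255 = 0.831373 (inverted)
t(9,4) = 4.41 - 3.450·0.831373 = 1.542
Σt over all 9·10 pixels = 397557/1700 ≈ 233.8570588
V = pitch²·Σt = 1.73²·397557/1700 = 699.911

t(9,4)=1.542 V=699.911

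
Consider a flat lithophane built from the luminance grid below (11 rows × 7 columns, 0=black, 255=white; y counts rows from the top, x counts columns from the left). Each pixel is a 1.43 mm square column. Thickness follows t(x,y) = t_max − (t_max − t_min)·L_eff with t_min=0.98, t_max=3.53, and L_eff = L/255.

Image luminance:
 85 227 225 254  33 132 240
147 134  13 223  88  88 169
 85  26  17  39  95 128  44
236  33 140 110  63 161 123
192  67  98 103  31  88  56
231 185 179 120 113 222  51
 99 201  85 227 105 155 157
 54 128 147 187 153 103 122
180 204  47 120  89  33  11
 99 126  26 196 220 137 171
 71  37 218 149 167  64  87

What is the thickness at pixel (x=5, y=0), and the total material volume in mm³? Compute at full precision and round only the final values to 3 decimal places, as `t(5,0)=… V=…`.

t(5,0)=2.210 V=362.193

span = t_max - t_min = 3.53 - 0.98 = 2.550
L(5,0) = 132, L_eff = 132/255 = 0.517647
t(5,0) = 3.53 - 2.550·0.517647 = 2.210
Σt over all 11·7 pixels = 177.12
V = pitch²·Σt = 1.43²·177.12 = 362.193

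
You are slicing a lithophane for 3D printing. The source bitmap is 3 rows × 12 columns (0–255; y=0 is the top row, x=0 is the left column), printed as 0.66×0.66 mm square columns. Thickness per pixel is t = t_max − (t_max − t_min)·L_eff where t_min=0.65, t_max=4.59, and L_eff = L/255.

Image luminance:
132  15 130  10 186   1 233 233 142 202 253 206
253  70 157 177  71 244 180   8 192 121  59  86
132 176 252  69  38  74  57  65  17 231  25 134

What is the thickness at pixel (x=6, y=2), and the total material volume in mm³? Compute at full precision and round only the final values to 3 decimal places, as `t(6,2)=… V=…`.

t(6,2)=3.709 V=40.810

span = t_max - t_min = 4.59 - 0.65 = 3.940
L(6,2) = 57, L_eff = 57/255 = 0.223529
t(6,2) = 4.59 - 3.940·0.223529 = 3.709
Σt over all 3·12 pixels = 1194503/12750 ≈ 93.6865098
V = pitch²·Σt = 0.66²·1194503/12750 = 40.810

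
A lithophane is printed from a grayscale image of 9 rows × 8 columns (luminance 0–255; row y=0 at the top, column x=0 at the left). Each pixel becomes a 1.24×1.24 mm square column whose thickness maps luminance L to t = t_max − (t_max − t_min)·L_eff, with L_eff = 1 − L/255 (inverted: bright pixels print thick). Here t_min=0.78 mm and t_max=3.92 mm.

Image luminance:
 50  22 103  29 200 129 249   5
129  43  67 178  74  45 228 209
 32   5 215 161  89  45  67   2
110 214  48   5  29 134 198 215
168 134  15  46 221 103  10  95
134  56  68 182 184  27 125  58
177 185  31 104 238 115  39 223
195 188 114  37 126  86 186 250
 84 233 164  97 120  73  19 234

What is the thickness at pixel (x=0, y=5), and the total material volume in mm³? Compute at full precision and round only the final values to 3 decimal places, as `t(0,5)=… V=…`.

t(0,5)=2.430 V=242.989

span = t_max - t_min = 3.92 - 0.78 = 3.140
L(0,5) = 134, L_eff = 1 - 134/255 = 0.474510 (inverted)
t(0,5) = 3.92 - 3.140·0.474510 = 2.430
Σt over all 9·8 pixels = 2014901/12750 ≈ 158.0314510
V = pitch²·Σt = 1.24²·2014901/12750 = 242.989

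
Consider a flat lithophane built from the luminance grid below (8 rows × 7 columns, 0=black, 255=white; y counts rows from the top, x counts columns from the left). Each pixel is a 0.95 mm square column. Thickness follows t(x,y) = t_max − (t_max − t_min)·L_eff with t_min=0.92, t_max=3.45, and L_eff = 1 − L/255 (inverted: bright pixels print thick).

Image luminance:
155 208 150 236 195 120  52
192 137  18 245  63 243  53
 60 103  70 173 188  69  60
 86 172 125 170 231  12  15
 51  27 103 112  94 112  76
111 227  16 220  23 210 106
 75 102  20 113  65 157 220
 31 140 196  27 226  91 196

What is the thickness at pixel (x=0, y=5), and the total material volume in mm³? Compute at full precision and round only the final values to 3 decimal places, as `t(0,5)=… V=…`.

span = t_max - t_min = 3.45 - 0.92 = 2.530
L(0,5) = 111, L_eff = 1 - 111/255 = 0.564706 (inverted)
t(0,5) = 3.45 - 2.530·0.564706 = 2.021
Σt over all 8·7 pixels = 755251/6375 ≈ 118.4707451
V = pitch²·Σt = 0.95²·755251/6375 = 106.920

t(0,5)=2.021 V=106.920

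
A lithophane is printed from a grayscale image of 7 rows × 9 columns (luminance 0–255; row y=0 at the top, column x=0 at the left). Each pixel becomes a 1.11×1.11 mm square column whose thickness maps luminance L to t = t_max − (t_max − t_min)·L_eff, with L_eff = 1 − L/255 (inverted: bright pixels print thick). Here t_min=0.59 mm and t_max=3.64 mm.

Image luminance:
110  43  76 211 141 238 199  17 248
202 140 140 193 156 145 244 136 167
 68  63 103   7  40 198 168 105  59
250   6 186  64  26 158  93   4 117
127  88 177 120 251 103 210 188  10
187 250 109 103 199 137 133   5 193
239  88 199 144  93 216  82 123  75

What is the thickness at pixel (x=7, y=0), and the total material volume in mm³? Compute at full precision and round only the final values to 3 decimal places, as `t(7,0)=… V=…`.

t(7,0)=0.793 V=169.145

span = t_max - t_min = 3.64 - 0.59 = 3.050
L(7,0) = 17, L_eff = 1 - 17/255 = 0.933333 (inverted)
t(7,0) = 3.64 - 3.050·0.933333 = 0.793
Σt over all 7·9 pixels = 233379/1700 ≈ 137.2817647
V = pitch²·Σt = 1.11²·233379/1700 = 169.145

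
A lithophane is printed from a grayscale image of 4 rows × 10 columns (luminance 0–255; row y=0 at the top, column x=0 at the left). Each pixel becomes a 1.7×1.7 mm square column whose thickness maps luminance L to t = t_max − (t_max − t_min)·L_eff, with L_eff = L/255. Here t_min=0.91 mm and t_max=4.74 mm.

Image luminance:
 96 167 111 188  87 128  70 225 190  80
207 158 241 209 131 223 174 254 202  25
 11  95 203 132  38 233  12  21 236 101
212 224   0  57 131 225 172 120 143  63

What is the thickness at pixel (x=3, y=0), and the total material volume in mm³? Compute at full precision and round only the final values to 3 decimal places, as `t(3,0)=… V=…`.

t(3,0)=1.916 V=305.084

span = t_max - t_min = 4.74 - 0.91 = 3.830
L(3,0) = 188, L_eff = 188/255 = 0.737255
t(3,0) = 4.74 - 3.830·0.737255 = 1.916
Σt over all 4·10 pixels = 179461/1700 ≈ 105.5652941
V = pitch²·Σt = 1.7²·179461/1700 = 305.084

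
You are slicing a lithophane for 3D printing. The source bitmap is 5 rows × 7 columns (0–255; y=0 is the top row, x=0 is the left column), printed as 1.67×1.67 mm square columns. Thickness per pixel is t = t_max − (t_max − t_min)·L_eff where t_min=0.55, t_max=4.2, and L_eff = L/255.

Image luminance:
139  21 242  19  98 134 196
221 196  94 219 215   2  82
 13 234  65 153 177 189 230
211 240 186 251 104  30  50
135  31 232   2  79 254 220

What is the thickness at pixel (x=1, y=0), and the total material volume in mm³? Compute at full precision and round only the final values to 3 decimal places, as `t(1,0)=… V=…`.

span = t_max - t_min = 4.2 - 0.55 = 3.650
L(1,0) = 21, L_eff = 21/255 = 0.082353
t(1,0) = 4.2 - 3.650·0.082353 = 3.899
Σt over all 5·7 pixels = 5696/75 ≈ 75.9466667
V = pitch²·Σt = 1.67²·5696/75 = 211.808

t(1,0)=3.899 V=211.808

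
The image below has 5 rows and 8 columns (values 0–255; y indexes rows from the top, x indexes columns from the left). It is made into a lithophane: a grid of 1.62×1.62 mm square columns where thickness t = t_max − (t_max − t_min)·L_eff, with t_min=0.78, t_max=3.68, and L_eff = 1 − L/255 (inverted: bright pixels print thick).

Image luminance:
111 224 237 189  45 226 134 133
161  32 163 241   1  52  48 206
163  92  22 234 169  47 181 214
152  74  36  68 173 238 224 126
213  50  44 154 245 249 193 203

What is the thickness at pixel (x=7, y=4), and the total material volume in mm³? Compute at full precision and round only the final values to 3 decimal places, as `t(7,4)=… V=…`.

t(7,4)=3.089 V=254.004

span = t_max - t_min = 3.68 - 0.78 = 2.900
L(7,4) = 203, L_eff = 1 - 203/255 = 0.203922 (inverted)
t(7,4) = 3.68 - 2.900·0.203922 = 3.089
Σt over all 5·8 pixels = 246803/2550 ≈ 96.7854902
V = pitch²·Σt = 1.62²·246803/2550 = 254.004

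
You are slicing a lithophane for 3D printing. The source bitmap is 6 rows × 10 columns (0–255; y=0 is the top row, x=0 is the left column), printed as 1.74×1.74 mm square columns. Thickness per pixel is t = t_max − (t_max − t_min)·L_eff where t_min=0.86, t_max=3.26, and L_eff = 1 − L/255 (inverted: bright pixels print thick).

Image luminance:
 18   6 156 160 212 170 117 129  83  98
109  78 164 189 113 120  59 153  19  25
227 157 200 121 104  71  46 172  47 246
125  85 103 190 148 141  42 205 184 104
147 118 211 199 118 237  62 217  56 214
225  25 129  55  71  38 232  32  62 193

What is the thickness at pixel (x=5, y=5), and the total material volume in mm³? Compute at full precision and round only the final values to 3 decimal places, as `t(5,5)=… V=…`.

t(5,5)=1.218 V=370.991

span = t_max - t_min = 3.26 - 0.86 = 2.400
L(5,5) = 38, L_eff = 1 - 38/255 = 0.850980 (inverted)
t(5,5) = 3.26 - 2.400·0.850980 = 1.218
Σt over all 6·10 pixels = 52078/425 ≈ 122.5364706
V = pitch²·Σt = 1.74²·52078/425 = 370.991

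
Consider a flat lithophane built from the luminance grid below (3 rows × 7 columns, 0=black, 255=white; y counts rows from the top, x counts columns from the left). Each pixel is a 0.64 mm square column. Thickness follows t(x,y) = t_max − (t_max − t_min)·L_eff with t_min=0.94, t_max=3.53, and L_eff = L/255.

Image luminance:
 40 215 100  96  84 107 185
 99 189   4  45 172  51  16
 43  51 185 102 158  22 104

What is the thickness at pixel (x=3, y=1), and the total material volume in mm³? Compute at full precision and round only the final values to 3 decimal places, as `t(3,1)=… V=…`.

t(3,1)=3.073 V=21.760

span = t_max - t_min = 3.53 - 0.94 = 2.590
L(3,1) = 45, L_eff = 45/255 = 0.176471
t(3,1) = 3.53 - 2.590·0.176471 = 3.073
Σt over all 3·7 pixels = 1354703/25500 ≈ 53.1256078
V = pitch²·Σt = 0.64²·1354703/25500 = 21.760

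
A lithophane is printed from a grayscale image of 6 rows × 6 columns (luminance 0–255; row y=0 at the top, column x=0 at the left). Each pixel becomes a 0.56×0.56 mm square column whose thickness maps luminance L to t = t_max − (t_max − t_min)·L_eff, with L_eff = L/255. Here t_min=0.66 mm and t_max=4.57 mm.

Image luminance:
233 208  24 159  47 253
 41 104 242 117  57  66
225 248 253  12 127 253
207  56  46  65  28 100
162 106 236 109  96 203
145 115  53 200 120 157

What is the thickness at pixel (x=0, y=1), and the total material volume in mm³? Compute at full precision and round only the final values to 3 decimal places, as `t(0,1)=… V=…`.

span = t_max - t_min = 4.57 - 0.66 = 3.910
L(0,1) = 41, L_eff = 41/255 = 0.160784
t(0,1) = 4.57 - 3.910·0.160784 = 3.941
Σt over all 6·6 pixels = 134701/1500 ≈ 89.8006667
V = pitch²·Σt = 0.56²·134701/1500 = 28.161

t(0,1)=3.941 V=28.161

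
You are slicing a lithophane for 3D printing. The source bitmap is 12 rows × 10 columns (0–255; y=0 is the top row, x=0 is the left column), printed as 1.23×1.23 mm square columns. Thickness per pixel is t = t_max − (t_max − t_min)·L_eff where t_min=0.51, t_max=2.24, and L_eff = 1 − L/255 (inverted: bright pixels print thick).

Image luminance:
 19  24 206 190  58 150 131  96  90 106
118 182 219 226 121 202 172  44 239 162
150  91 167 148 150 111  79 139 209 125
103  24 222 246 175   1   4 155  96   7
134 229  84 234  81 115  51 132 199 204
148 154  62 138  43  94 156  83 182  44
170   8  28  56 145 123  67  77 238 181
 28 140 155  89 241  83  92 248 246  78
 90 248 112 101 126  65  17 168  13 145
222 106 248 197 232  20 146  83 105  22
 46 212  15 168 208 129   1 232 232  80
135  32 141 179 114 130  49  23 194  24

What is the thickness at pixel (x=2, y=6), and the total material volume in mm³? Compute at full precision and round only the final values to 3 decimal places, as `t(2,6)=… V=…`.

t(2,6)=0.700 V=246.826

span = t_max - t_min = 2.24 - 0.51 = 1.730
L(2,6) = 28, L_eff = 1 - 28/255 = 0.890196 (inverted)
t(2,6) = 2.24 - 1.730·0.890196 = 0.700
Σt over all 12·10 pixels = 1386757/8500 ≈ 163.1478824
V = pitch²·Σt = 1.23²·1386757/8500 = 246.826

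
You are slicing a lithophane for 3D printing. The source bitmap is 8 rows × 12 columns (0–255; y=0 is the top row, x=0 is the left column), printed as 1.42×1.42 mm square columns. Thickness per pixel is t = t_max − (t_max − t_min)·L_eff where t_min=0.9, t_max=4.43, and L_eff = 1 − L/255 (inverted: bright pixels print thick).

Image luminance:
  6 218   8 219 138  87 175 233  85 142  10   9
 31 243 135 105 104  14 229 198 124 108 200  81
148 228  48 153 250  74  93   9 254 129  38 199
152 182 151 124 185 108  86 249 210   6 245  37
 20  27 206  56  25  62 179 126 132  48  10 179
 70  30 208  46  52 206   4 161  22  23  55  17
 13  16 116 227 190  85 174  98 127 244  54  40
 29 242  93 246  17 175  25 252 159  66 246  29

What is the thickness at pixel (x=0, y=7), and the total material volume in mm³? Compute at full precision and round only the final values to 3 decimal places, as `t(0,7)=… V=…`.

t(0,7)=1.301 V=486.483

span = t_max - t_min = 4.43 - 0.9 = 3.530
L(0,7) = 29, L_eff = 1 - 29/255 = 0.886275 (inverted)
t(0,7) = 4.43 - 3.530·0.886275 = 1.301
Σt over all 8·12 pixels = 2050737/8500 ≈ 241.2631765
V = pitch²·Σt = 1.42²·2050737/8500 = 486.483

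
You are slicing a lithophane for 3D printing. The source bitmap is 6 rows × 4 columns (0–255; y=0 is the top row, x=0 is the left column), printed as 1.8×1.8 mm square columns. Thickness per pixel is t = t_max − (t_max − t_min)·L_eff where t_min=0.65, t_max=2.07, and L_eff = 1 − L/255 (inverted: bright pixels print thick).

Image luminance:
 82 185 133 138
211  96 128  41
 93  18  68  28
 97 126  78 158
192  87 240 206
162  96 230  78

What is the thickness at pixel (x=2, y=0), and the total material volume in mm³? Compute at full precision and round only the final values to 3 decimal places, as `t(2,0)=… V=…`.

t(2,0)=1.391 V=104.148

span = t_max - t_min = 2.07 - 0.65 = 1.420
L(2,0) = 133, L_eff = 1 - 133/255 = 0.478431 (inverted)
t(2,0) = 2.07 - 1.420·0.478431 = 1.391
Σt over all 6·4 pixels = 409841/12750 ≈ 32.1443922
V = pitch²·Σt = 1.8²·409841/12750 = 104.148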